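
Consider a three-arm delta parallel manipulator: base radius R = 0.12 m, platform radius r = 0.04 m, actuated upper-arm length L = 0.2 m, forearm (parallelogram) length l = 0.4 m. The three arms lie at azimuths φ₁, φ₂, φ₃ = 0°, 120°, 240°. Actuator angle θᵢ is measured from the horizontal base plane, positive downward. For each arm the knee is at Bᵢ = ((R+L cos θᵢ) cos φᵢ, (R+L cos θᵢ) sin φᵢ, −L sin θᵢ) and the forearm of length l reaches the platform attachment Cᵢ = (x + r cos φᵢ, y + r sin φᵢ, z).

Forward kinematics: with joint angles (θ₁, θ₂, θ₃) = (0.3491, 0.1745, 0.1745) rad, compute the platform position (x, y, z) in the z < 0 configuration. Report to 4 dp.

(-0.0296, 0.0000, -0.3357)

O1 = (0.2679·cos0.0°, 0.2679·sin0.0°, -0.0684) = (0.2679, 0.0000, -0.0684)
O2 = (0.2770·cos120.0°, 0.2770·sin120.0°, -0.0347) = (-0.1385, 0.2399, -0.0347)
O3 = (0.2770·cos240.0°, 0.2770·sin240.0°, -0.0347) = (-0.1385, -0.2399, -0.0347)
|O₂|²−|O₁|² = 0.0014;  |O₃|²−|O₁|² = 0.0014
[-0.8128 0.4797 0.0674]·P = 0.0014;  [-0.8128 -0.4797 0.0674]·P = 0.0014
Cramer: x(z) = -0.0018+0.0829z;  y(z) = 0.0000-0.0000z
sphere 1 gives Az²+Bz+C=0 with A=1.0069, B=0.0921, C=-0.0826;  B²−4AC=0.3411;  roots -0.3357, 0.2443;  negative root z = -0.3357
x = -0.0296, y = 0.0000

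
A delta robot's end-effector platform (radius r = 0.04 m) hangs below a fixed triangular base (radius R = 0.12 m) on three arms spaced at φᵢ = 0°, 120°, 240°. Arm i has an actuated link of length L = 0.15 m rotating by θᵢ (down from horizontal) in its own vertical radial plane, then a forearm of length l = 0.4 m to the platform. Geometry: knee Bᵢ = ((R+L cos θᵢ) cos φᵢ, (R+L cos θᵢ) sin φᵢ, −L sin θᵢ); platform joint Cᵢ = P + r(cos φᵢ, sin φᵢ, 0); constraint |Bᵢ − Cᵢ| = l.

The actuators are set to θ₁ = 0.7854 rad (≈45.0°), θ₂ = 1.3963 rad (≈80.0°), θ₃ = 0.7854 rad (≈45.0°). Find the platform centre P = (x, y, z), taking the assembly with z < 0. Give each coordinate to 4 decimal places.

(0.0653, -0.1131, -0.4702)

φ1=0.0°: virtual centre (0.1861, 0.0000, -0.1061), radius l
O2 = (0.1060·cos120.0°, 0.1060·sin120.0°, -0.1477) = (-0.0530, 0.0918, -0.1477)
φ3=240.0°: virtual centre (-0.0930, -0.1611, -0.1061), radius l
|O₂|²−|O₁|² = -0.0128;  |O₃|²−|O₁|² = 0.0000
linear system: -0.4782x+0.1837y = -0.0128−-0.0833z; -0.5582x+-0.3223y = 0.0000−0.0000z
det = 0.2566;  x = 0.0161+-0.1046z,  y = -0.0278+0.1812z
sphere 1 gives Az²+Bz+C=0 with A=1.0438, B=0.2376, C=-0.1191;  B²−4AC=0.5536;  roots -0.4702, 0.2426;  negative root z = -0.4702
x = 0.0653, y = -0.1131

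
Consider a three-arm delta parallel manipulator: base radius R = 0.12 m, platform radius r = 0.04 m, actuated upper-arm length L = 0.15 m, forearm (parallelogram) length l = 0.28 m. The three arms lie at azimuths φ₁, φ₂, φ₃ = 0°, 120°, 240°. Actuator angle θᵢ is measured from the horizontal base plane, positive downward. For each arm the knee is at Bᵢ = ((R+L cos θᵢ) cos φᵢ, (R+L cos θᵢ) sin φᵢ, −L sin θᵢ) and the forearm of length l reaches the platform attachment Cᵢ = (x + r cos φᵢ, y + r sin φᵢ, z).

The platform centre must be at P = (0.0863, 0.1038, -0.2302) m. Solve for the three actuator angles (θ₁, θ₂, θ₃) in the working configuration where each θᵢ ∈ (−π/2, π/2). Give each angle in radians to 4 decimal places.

arm 1 (φ=0.0°): x'=0.0863, y'=0.1038
  e−x'=-0.0063;  (l²−L²−(e−x')²−y'²−z²)/2L = -0.0264
  γ=atan2(-0.2302,-0.0063)=-1.5982;  ψ=arccos(-0.1144)=1.6855;  θ1=γ+ψ≈0.0873
arm 2 (φ=120.0°): x'=0.0467, y'=-0.1266
  A=0.0333, B=-0.2302, C=(l²−L²−A²−y'²−z²)/(2L)=-0.0475
  γ=atan2(-0.2302,0.0333)=-1.4273;  ψ=arccos(-0.2040)=1.7762;  θ2=γ+ψ≈0.3489
rotate P by −φ3: (-0.1330, 0.0228, -0.2302)
  A cos θ + B sin θ = C:  0.2130·cos θ + -0.2302·sin θ = -0.1433
  √(A²+B²)=0.3137;  θ3 = -0.8241+2.0454 ≈ 1.2213

θ₁ = 0.0873, θ₂ = 0.3489, θ₃ = 1.2213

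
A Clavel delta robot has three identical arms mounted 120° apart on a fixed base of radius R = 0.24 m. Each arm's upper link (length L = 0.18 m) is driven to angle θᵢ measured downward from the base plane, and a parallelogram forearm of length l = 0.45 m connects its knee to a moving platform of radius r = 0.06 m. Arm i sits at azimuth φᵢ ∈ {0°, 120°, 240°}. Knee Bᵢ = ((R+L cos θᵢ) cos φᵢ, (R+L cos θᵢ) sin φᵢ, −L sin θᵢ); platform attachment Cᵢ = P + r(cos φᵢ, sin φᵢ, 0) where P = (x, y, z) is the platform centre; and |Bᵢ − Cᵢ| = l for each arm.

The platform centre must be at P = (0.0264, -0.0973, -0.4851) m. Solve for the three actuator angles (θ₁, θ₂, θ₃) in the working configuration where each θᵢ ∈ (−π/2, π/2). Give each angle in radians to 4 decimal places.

arm 1 (φ=0.0°): x'=0.0264, y'=-0.0973
  A=0.1536, B=-0.4851, C=(l²−L²−A²−y'²−z²)/(2L)=-0.2730
  √(A²+B²)=0.5088;  θ1 = -1.2641+2.1371 ≈ 0.8730
rotate P by −φ2: (-0.0975, 0.0258, -0.4851)
  A=0.2775, B=-0.4851, C=(l²−L²−A²−y'²−z²)/(2L)=-0.3969
  γ=atan2(-0.4851,0.2775)=-1.0512;  ψ=arccos(-0.7102)=2.3605;  θ2=γ+ψ≈1.3093
φ3=240.0° → target in arm frame (0.0711, 0.0715)
  e−x'=0.1089;  (l²−L²−(e−x')²−y'²−z²)/2L = -0.2283
  √(A²+B²)=0.4972;  θ3 = -1.3499+2.0480 ≈ 0.6981

θ₁ = 0.8730, θ₂ = 1.3093, θ₃ = 0.6981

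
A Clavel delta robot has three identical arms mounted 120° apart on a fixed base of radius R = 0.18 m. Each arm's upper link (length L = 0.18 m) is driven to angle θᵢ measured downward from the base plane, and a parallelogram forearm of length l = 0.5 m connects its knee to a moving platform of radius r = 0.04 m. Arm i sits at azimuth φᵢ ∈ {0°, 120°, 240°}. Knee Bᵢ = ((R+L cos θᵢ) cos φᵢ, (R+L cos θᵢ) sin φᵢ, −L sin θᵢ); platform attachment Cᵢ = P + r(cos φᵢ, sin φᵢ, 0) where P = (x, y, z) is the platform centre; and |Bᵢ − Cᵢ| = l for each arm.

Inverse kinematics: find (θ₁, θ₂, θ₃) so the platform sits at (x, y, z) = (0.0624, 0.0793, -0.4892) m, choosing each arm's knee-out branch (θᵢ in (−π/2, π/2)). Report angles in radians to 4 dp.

θ₁ = 0.3493, θ₂ = 0.4365, θ₃ = 0.8730

arm 1 (φ=0.0°): x'=0.0624, y'=0.0793
  e−x'=0.0776;  (l²−L²−(e−x')²−y'²−z²)/2L = -0.0945
  θ1 = atan2(B,A) + arccos(C/0.4953) = 0.3493
rotate P by −φ2: (0.0375, -0.0937, -0.4892)
  A cos θ + B sin θ = C:  0.1025·cos θ + -0.4892·sin θ = -0.1139
  γ=atan2(-0.4892,0.1025)=-1.3642;  ψ=arccos(-0.2279)=1.8007;  θ2=γ+ψ≈0.4365
rotate P by −φ3: (-0.0999, 0.0144, -0.4892)
  A cos θ + B sin θ = C:  0.2399·cos θ + -0.4892·sin θ = -0.2207
  √(A²+B²)=0.5448;  θ3 = -1.1149+1.9879 ≈ 0.8730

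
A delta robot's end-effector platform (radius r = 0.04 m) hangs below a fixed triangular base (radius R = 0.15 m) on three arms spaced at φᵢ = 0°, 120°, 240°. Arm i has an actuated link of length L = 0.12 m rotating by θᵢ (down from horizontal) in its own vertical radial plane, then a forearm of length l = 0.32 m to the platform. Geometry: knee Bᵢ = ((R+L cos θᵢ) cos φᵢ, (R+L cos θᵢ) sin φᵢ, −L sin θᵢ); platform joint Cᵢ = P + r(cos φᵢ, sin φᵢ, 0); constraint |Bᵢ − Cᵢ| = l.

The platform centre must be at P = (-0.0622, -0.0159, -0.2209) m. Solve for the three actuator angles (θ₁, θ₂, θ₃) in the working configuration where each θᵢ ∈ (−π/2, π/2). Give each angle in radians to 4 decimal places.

φ1=0.0° → target in arm frame (-0.0622, -0.0159)
  e−x'=0.1722;  (l²−L²−(e−x')²−y'²−z²)/2L = 0.0387
  θ1 = atan2(B,A) + arccos(C/0.2801) = 0.5234
rotate P by −φ2: (0.0173, 0.0618, -0.2209)
  e−x'=0.0927;  (l²−L²−(e−x')²−y'²−z²)/2L = 0.1116
  √(A²+B²)=0.2396;  θ2 = -1.1736+1.0860 ≈ -0.0876
arm 3 (φ=240.0°): x'=0.0449, y'=-0.0459
  A cos θ + B sin θ = C:  0.0651·cos θ + -0.2209·sin θ = 0.1369
  √(A²+B²)=0.2303;  θ3 = -1.2841+0.9343 ≈ -0.3498

θ₁ = 0.5234, θ₂ = -0.0876, θ₃ = -0.3498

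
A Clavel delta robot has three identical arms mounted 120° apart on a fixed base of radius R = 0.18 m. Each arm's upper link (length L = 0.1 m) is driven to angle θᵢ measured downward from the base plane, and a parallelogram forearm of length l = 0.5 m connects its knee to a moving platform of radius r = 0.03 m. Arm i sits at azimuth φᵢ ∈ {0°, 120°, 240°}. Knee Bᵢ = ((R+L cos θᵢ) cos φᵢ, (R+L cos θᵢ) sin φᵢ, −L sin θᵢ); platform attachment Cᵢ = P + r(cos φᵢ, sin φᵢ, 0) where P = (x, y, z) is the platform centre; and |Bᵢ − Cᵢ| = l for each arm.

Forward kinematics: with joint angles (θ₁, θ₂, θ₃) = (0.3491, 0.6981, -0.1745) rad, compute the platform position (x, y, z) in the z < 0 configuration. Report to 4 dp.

(-0.0083, -0.0980, -0.4547)

arm 1 at φ=0.0°: ρ1 = 0.2440;  centre 1 = (0.2440, 0.0000, -0.0342)
centre 2 = (0.2266·cos120.0°, 0.2266·sin120.0°, -0.0643) = (-0.1133, 0.1962, -0.0643)
arm 3 at φ=240.0°: ρ3 = 0.2485;  centre 3 = (-0.1242, -0.2152, 0.0174)
|centre ₂|²−|centre ₁|² = -0.0052;  |centre ₃|²−|centre ₁|² = 0.0014
[-0.7145 0.3925 -0.0601]·P = -0.0052;  [-0.7364 -0.4304 0.1031]·P = 0.0014
det = 0.5966;  x = 0.0029+0.0245z,  y = -0.0081+0.1978z
into |P−centre ₁|² = l²: 1.0397z² + 0.0534z + -0.1906 = 0;  Δ = 0.7957;  z = -0.4547 or 0.4033 → z<0 root = -0.4547
x = -0.0083, y = -0.0980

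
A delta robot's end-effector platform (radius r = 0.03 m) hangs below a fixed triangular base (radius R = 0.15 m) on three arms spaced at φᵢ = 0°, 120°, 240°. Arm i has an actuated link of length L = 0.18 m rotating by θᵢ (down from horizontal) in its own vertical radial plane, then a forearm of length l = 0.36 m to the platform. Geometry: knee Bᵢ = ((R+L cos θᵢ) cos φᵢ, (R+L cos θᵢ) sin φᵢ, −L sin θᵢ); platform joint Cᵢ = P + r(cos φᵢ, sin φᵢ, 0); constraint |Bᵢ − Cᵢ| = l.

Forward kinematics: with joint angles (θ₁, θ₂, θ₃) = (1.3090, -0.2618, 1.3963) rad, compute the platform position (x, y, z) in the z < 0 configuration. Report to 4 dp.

S1 = (0.1666·cos0.0°, 0.1666·sin0.0°, -0.1739) = (0.1666, 0.0000, -0.1739)
S2 = (0.2939·cos120.0°, 0.2939·sin120.0°, 0.0466) = (-0.1469, 0.2545, 0.0466)
S3 = (0.1513·cos240.0°, 0.1513·sin240.0°, -0.1773) = (-0.0756, -0.1310, -0.1773)
|S₂|²−|S₁|² = 0.0305;  |S₃|²−|S₁|² = -0.0037
plane₁₂: -0.6270x+0.5090y+0.4409z = 0.0305
det = 0.4108;  x = -0.0149+0.2727z,  y = 0.0416+-0.5303z
into |P−S₁|² = l²: 1.3556z² + 0.2046z + -0.0647 = 0;  Δ = 0.3926;  z = -0.3066 or 0.1557 → z<0 root = -0.3066
x = -0.0985, y = 0.2042

(-0.0985, 0.2042, -0.3066)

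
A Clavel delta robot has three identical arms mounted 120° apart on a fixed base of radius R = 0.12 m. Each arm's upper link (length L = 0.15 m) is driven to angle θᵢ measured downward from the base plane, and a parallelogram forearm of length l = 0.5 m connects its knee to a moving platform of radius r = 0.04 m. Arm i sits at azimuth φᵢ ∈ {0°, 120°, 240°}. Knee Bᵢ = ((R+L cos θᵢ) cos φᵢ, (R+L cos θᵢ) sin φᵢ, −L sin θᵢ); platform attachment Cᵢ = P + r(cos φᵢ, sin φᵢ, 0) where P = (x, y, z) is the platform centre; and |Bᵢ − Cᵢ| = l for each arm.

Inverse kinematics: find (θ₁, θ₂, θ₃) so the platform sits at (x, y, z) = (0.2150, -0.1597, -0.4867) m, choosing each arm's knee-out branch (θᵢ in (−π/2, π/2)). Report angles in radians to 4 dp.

θ₁ = 0.0875, θ₂ = 1.3964, θ₃ = 0.6984

rotate P by −φ1: (0.2150, -0.1597, -0.4867)
  A=-0.1350, B=-0.4867, C=(l²−L²−A²−y'²−z²)/(2L)=-0.1770
  √(A²+B²)=0.5051;  θ1 = -1.8414+1.9289 ≈ 0.0875
φ2=120.0° → target in arm frame (-0.2458, -0.1063)
  A=0.3258, B=-0.4867, C=(l²−L²−A²−y'²−z²)/(2L)=-0.4228
  γ=atan2(-0.4867,0.3258)=-0.9809;  ψ=arccos(-0.7219)=2.3773;  θ2=γ+ψ≈1.3964
rotate P by −φ3: (0.0308, 0.2660, -0.4867)
  A=0.0492, B=-0.4867, C=(l²−L²−A²−y'²−z²)/(2L)=-0.2753
  θ3 = atan2(B,A) + arccos(C/0.4892) = 0.6984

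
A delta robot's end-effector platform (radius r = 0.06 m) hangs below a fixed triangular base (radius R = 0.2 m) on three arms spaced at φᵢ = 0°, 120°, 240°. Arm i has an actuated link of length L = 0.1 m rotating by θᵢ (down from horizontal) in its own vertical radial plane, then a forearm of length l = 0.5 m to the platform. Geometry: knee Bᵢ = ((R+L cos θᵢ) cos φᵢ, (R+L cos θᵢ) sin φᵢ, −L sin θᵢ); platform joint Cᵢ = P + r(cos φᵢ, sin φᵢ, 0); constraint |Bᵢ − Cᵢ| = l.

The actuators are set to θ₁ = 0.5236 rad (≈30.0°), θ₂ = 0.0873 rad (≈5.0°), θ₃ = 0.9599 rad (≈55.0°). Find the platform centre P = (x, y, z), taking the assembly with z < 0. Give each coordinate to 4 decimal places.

(0.0026, 0.1093, -0.4834)

O1 = (0.2266·cos0.0°, 0.2266·sin0.0°, -0.0500) = (0.2266, 0.0000, -0.0500)
φ2=120.0°: virtual centre (-0.1198, 0.2075, -0.0087), radius l
O3 = (0.1974·cos240.0°, 0.1974·sin240.0°, -0.0819) = (-0.0987, -0.1709, -0.0819)
subtract pairs → two planes through P
[-0.6928 0.4150 0.0826]·P = 0.0036;  [-0.6506 -0.3418 -0.0638]·P = -0.0082
det = 0.5068;  x = 0.0042+0.0034z,  y = 0.0159+-0.1932z
into |P−O₁|² = l²: 1.0373z² + 0.0923z + -0.1978 = 0;  Δ = 0.8293;  z = -0.4834 or 0.3944 → z<0 root = -0.4834
x = 0.0026, y = 0.1093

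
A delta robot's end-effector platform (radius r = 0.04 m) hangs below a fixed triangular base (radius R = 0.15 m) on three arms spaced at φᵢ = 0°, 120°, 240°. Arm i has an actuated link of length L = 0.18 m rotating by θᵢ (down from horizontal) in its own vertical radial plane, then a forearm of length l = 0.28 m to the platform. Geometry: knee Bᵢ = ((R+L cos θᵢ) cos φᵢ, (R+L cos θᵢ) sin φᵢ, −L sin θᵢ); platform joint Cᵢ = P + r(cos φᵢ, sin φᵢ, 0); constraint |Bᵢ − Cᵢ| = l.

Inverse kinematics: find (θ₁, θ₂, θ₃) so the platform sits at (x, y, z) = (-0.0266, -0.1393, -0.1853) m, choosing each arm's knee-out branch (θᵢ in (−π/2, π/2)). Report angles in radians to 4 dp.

arm 1 (φ=0.0°): x'=-0.0266, y'=-0.1393
  e−x'=0.1366;  (l²−L²−(e−x')²−y'²−z²)/2L = -0.0733
  γ=atan2(-0.1853,0.1366)=-0.9355;  ψ=arccos(-0.3186)=1.8950;  θ1=γ+ψ≈0.9595
arm 2 (φ=120.0°): x'=-0.1073, y'=0.0927
  A cos θ + B sin θ = C:  0.2173·cos θ + -0.1853·sin θ = -0.1227
  √(A²+B²)=0.2856;  θ2 = -0.7060+2.0148 ≈ 1.3088
arm 3 (φ=240.0°): x'=0.1339, y'=0.0466
  A=-0.0239, B=-0.1853, C=(l²−L²−A²−y'²−z²)/(2L)=0.0248
  θ3 = atan2(B,A) + arccos(C/0.1868) = -0.2614

θ₁ = 0.9595, θ₂ = 1.3088, θ₃ = -0.2614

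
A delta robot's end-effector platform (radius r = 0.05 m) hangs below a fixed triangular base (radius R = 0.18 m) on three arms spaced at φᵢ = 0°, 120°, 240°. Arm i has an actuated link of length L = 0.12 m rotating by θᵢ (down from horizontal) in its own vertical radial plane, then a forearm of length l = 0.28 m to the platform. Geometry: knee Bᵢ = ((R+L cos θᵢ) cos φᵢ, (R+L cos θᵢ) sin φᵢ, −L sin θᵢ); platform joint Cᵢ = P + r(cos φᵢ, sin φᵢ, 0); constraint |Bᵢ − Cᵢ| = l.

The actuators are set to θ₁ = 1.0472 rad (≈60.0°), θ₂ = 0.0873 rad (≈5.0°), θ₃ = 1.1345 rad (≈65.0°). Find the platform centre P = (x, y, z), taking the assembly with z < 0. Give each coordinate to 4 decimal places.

(-0.0386, 0.0843, -0.2420)

O1 = (0.1900·cos0.0°, 0.1900·sin0.0°, -0.1039) = (0.1900, 0.0000, -0.1039)
O2 = (0.2495·cos120.0°, 0.2495·sin120.0°, -0.0105) = (-0.1248, 0.2161, -0.0105)
O3 = (0.1807·cos240.0°, 0.1807·sin240.0°, -0.1088) = (-0.0904, -0.1565, -0.1088)
subtract pairs → two planes through P
linear system: -0.6295x+0.4322y = 0.0155−0.1869z; -0.5607x+-0.3130y = -0.0024−-0.0097z
Cramer: x(z) = -0.0087+0.1236z;  y(z) = 0.0232-0.2524z
sphere 1 gives Az²+Bz+C=0 with A=1.0790, B=0.1470, C=-0.0276;  B²−4AC=0.1407;  roots -0.2420, 0.1057;  negative root z = -0.2420
x = -0.0386, y = 0.0843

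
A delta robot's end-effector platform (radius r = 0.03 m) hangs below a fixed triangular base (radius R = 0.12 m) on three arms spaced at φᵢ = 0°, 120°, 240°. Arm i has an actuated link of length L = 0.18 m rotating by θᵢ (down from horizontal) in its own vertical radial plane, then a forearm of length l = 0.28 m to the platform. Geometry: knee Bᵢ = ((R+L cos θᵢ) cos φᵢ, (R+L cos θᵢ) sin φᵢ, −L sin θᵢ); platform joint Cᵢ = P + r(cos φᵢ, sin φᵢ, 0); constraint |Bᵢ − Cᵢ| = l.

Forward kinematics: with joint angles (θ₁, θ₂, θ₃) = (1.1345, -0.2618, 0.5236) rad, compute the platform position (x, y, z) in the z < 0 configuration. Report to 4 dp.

centre 1 = (0.1661·cos0.0°, 0.1661·sin0.0°, -0.1631) = (0.1661, 0.0000, -0.1631)
φ2=120.0°: virtual centre (-0.1319, 0.2285, 0.0466), radius l
φ3=240.0°: virtual centre (-0.1229, -0.2129, -0.0900), radius l
subtract pairs → two planes through P
linear system: -0.5960x+0.4570y = 0.0176−0.4195z; -0.5780x+-0.4259y = 0.0144−0.1463z
det = 0.5180;  x = -0.0272+0.4739z,  y = 0.0031+-0.2997z
quadratic in z: (1.3145)z²+(0.1413)z+(-0.0144)=0, √Δ=0.3097 → z ∈ {-0.1715, 0.0641}; z = -0.1715 (taking z<0)
x = -0.1084, y = 0.0545

(-0.1084, 0.0545, -0.1715)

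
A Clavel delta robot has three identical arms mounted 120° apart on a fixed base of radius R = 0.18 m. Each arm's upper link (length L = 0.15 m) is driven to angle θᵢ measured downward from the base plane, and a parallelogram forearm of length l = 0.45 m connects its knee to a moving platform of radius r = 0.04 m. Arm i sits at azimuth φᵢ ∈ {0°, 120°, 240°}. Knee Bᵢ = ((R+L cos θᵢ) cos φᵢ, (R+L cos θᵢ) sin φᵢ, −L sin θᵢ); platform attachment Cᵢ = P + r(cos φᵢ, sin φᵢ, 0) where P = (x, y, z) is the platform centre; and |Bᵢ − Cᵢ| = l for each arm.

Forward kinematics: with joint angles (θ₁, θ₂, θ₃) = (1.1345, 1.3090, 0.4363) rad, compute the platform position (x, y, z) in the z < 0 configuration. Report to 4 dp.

(-0.0424, -0.1306, -0.4896)

arm 1 at φ=0.0°: e+L cos θ1 = 0.2034;  O1 = (0.2034, 0.0000, -0.1359)
arm 2 at φ=120.0°: e+L cos θ2 = 0.1788;  O2 = (-0.0894, 0.1549, -0.1449)
O3 = (0.2759·cos240.0°, 0.2759·sin240.0°, -0.0634) = (-0.1380, -0.2390, -0.0634)
subtract pairs → two planes through P
linear system: -0.5856x+0.3097y = -0.0069−-0.0179z; -0.6827x+-0.4780y = 0.0203−0.1451z
det = 0.4914;  x = -0.0061+0.0741z,  y = -0.0338+0.1978z
quadratic in z: (1.0446)z²+(0.2275)z+(-0.1390)=0, √Δ=0.7953 → z ∈ {-0.4896, 0.2718}; z = -0.4896 (taking z<0)
x = -0.0424, y = -0.1306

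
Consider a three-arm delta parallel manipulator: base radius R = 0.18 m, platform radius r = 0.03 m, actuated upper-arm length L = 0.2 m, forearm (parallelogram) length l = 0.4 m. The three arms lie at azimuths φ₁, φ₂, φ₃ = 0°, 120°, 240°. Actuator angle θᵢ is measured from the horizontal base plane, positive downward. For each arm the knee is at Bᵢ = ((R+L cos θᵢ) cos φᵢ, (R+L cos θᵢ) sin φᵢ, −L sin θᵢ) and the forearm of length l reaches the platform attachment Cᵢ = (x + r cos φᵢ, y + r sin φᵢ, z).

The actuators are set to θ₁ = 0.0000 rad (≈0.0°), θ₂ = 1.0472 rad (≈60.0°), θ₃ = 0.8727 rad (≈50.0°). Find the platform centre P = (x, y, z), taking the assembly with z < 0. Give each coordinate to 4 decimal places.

φ1=0.0°: virtual centre (0.3500, 0.0000, 0.0000), radius l
arm 2 at φ=120.0°: e+L cos θ2 = 0.2500;  centre 2 = (-0.1250, 0.2165, -0.1732)
centre 3 = (0.2786·cos240.0°, 0.2786·sin240.0°, -0.1532) = (-0.1393, -0.2412, -0.1532)
|centre ₂|²−|centre ₁|² = -0.0300;  |centre ₃|²−|centre ₁|² = -0.0214
linear system: -0.9500x+0.4330y = -0.0300−-0.3464z; -0.9786x+-0.4825y = -0.0214−-0.3064z
Cramer: x(z) = 0.0269-0.3399z;  y(z) = -0.0102+0.0543z
quadratic in z: (1.1185)z²+(0.2185)z+(-0.0555)=0, √Δ=0.5442 → z ∈ {-0.3410, 0.1456}; z = -0.3410 (taking z<0)
x = 0.1428, y = -0.0287

(0.1428, -0.0287, -0.3410)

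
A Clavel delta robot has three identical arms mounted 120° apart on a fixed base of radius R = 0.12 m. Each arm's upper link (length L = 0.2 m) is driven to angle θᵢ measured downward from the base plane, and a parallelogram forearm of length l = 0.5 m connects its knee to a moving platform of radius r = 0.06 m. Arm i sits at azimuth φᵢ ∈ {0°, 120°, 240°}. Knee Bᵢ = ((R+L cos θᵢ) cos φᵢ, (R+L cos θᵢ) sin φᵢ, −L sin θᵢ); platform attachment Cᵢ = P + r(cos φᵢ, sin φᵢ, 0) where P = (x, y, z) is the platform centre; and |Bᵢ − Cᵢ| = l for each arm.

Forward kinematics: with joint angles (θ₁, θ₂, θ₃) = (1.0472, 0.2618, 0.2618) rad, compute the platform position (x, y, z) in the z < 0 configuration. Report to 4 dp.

(-0.2270, 0.0000, -0.4898)

φ1=0.0°: virtual centre (0.1600, 0.0000, -0.1732), radius l
arm 2 at φ=120.0°: (R−r)+L cos θ2 = 0.2532;  O2 = (-0.1266, 0.2193, -0.0518)
φ3=240.0°: virtual centre (-0.1266, -0.2193, -0.0518), radius l
subtract pairs → two planes through P
plane₁₂: -0.5732x+0.4385y+0.2429z = 0.0112
det = 0.5027;  x = -0.0195+0.4237z,  y = 0.0000+0.0000z
quadratic in z: (1.1796)z²+(0.1943)z+(-0.1878)=0, √Δ=0.9611 → z ∈ {-0.4898, 0.3250}; z = -0.4898 (taking z<0)
x = -0.2270, y = 0.0000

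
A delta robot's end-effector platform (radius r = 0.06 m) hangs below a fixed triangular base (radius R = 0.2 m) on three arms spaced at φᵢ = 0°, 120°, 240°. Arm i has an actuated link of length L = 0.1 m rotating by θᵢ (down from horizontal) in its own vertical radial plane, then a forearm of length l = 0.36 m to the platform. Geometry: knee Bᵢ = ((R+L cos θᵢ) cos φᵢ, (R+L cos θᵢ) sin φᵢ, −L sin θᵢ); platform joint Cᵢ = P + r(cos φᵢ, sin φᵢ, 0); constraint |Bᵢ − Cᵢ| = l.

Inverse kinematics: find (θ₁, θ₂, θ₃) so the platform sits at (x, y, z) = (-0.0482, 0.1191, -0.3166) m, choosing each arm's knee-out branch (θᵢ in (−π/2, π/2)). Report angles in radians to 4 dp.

φ1=0.0° → target in arm frame (-0.0482, 0.1191)
  e−x'=0.1882;  (l²−L²−(e−x')²−y'²−z²)/2L = -0.1512
  γ=atan2(-0.3166,0.1882)=-1.0345;  ψ=arccos(-0.4105)=1.9938;  θ1=γ+ψ≈0.9593
φ2=120.0° → target in arm frame (0.1272, -0.0178)
  e−x'=0.0128;  (l²−L²−(e−x')²−y'²−z²)/2L = 0.0944
  θ2 = atan2(B,A) + arccos(C/0.3169) = -0.2623
rotate P by −φ3: (-0.0790, -0.1013, -0.3166)
  e−x'=0.2190;  (l²−L²−(e−x')²−y'²−z²)/2L = -0.1944
  θ3 = atan2(B,A) + arccos(C/0.3850) = 1.1345

θ₁ = 0.9593, θ₂ = -0.2623, θ₃ = 1.1345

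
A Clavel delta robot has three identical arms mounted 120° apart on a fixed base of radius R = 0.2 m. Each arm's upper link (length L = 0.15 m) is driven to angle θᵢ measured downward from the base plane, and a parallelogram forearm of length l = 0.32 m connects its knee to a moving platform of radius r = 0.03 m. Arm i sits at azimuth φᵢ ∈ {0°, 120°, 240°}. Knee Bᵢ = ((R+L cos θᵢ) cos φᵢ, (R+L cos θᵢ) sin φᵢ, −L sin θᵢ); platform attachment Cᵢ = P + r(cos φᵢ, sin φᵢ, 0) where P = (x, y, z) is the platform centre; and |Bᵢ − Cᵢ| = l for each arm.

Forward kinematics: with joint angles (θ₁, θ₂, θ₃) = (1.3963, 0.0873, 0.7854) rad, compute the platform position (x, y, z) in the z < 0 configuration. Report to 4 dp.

arm 1 at φ=0.0°: (R−r)+L cos θ1 = 0.1960;  S1 = (0.1960, 0.0000, -0.1477)
S2 = (0.3194·cos120.0°, 0.3194·sin120.0°, -0.0131) = (-0.1597, 0.2766, -0.0131)
arm 3 at φ=240.0°: (R−r)+L cos θ3 = 0.2761;  S3 = (-0.1380, -0.2391, -0.1061)
subtract pairs → two planes through P
linear system: -0.7115x+0.5533y = 0.0420−0.2693z; -0.6681x+-0.4782y = 0.0272−0.0833z
Cramer: x(z) = -0.0495+0.2463z;  y(z) = 0.0122-0.1700z
quadratic in z: (1.0896)z²+(0.1703)z+(-0.0202)=0, √Δ=0.3419 → z ∈ {-0.2351, 0.0787}; z = -0.2351 (taking z<0)
x = -0.1074, y = 0.0522

(-0.1074, 0.0522, -0.2351)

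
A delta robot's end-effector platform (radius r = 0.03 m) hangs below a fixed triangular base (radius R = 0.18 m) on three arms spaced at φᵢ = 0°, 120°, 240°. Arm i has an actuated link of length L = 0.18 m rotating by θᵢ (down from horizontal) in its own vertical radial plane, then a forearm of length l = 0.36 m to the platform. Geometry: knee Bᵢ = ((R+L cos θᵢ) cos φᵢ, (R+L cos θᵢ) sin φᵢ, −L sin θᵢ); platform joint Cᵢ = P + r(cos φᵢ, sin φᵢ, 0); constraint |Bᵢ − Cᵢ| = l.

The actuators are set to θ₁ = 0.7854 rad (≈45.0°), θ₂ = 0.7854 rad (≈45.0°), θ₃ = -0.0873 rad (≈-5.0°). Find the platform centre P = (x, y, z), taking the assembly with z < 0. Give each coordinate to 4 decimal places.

(-0.0478, -0.0827, -0.2581)

centre 1 = (0.2773·cos0.0°, 0.2773·sin0.0°, -0.1273) = (0.2773, 0.0000, -0.1273)
centre 2 = (0.2773·cos120.0°, 0.2773·sin120.0°, -0.1273) = (-0.1386, 0.2401, -0.1273)
φ3=240.0°: virtual centre (-0.1647, -0.2852, 0.0157), radius l
|centre ₂|²−|centre ₁|² = 0.0000;  |centre ₃|²−|centre ₁|² = 0.0156
plane₁₂: -0.8318x+0.4803y+0.0000z = 0.0000
det = 0.8990;  x = -0.0083+0.1528z,  y = -0.0144+0.2646z
sphere 1 gives Az²+Bz+C=0 with A=1.0933, B=0.1596, C=-0.0316;  B²−4AC=0.1637;  roots -0.2581, 0.1120;  negative root z = -0.2581
x = -0.0478, y = -0.0827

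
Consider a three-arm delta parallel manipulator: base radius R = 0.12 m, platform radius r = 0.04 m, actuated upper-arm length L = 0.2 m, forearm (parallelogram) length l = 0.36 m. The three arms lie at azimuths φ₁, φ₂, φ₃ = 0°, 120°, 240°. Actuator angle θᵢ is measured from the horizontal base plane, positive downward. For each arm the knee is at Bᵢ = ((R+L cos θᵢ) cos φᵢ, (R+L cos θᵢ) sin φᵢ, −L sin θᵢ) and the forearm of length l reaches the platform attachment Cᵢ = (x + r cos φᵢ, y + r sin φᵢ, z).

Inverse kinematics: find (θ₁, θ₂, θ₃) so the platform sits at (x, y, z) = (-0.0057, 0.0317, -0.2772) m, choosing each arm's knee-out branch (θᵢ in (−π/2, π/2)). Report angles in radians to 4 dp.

φ1=0.0° → target in arm frame (-0.0057, 0.0317)
  A=0.0857, B=-0.2772, C=(l²−L²−A²−y'²−z²)/(2L)=0.0110
  √(A²+B²)=0.2901;  θ1 = -1.2710+1.5328 ≈ 0.2618
rotate P by −φ2: (0.0303, -0.0109, -0.2772)
  A cos θ + B sin θ = C:  0.0497·cos θ + -0.2772·sin θ = 0.0254
  θ2 = atan2(B,A) + arccos(C/0.2816) = 0.0870
arm 3 (φ=240.0°): x'=-0.0246, y'=-0.0208
  A=0.1046, B=-0.2772, C=(l²−L²−A²−y'²−z²)/(2L)=0.0035
  θ3 = atan2(B,A) + arccos(C/0.2963) = 0.3491

θ₁ = 0.2618, θ₂ = 0.0870, θ₃ = 0.3491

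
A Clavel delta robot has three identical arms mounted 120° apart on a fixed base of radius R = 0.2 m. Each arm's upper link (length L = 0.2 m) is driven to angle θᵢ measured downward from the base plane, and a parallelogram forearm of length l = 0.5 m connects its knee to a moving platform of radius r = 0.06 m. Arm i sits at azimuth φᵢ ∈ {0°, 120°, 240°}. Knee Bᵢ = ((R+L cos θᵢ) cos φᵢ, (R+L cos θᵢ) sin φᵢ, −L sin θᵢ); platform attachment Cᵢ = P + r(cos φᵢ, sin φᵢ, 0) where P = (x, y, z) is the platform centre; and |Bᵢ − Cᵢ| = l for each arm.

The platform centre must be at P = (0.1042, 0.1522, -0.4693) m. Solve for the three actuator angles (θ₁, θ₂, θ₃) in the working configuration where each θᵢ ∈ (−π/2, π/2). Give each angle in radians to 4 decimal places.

arm 1 (φ=0.0°): x'=0.1042, y'=0.1522
  e−x'=0.0358;  (l²−L²−(e−x')²−y'²−z²)/2L = -0.0867
  θ1 = atan2(B,A) + arccos(C/0.4707) = 0.2615
φ2=120.0° → target in arm frame (0.0797, -0.1663)
  e−x'=0.0603;  (l²−L²−(e−x')²−y'²−z²)/2L = -0.1039
  γ=atan2(-0.4693,0.0603)=-1.4430;  ψ=arccos(-0.2195)=1.7921;  θ2=γ+ψ≈0.3491
rotate P by −φ3: (-0.1839, 0.0141, -0.4693)
  A=0.3239, B=-0.4693, C=(l²−L²−A²−y'²−z²)/(2L)=-0.2884
  θ3 = atan2(B,A) + arccos(C/0.5702) = 1.1344

θ₁ = 0.2615, θ₂ = 0.3491, θ₃ = 1.1344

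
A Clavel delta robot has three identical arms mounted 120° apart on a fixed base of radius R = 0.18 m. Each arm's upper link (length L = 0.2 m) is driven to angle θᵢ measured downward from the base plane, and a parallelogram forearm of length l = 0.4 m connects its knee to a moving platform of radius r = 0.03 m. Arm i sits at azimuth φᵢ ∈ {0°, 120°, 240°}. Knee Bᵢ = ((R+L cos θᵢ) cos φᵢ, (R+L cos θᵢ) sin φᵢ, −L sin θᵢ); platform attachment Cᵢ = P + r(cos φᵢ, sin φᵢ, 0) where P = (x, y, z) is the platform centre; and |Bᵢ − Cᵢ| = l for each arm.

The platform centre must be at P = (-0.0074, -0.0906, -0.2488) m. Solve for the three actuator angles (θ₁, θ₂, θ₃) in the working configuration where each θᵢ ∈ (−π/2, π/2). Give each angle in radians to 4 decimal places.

θ₁ = 0.3492, θ₂ = 0.6981, θ₃ = -0.2620

φ1=0.0° → target in arm frame (-0.0074, -0.0906)
  A=0.1574, B=-0.2488, C=(l²−L²−A²−y'²−z²)/(2L)=0.0628
  √(A²+B²)=0.2944;  θ1 = -1.0067+1.3559 ≈ 0.3492
φ2=120.0° → target in arm frame (-0.0748, 0.0517)
  e−x'=0.2248;  (l²−L²−(e−x')²−y'²−z²)/2L = 0.0123
  √(A²+B²)=0.3353;  θ2 = -0.8361+1.5342 ≈ 0.6981
arm 3 (φ=240.0°): x'=0.0822, y'=0.0389
  e−x'=0.0678;  (l²−L²−(e−x')²−y'²−z²)/2L = 0.1300
  θ3 = atan2(B,A) + arccos(C/0.2579) = -0.2620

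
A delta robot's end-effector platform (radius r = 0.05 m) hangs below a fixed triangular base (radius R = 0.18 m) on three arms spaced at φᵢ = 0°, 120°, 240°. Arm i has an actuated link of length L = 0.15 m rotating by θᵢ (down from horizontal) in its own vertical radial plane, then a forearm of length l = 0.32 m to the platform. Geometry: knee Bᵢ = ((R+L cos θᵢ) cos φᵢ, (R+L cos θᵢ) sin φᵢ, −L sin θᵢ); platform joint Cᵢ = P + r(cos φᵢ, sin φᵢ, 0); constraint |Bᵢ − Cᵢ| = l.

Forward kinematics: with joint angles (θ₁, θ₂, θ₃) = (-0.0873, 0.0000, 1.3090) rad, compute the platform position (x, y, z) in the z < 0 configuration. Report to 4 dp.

φ1=0.0°: virtual centre (0.2794, 0.0000, 0.0131), radius l
centre 2 = (0.2800·cos120.0°, 0.2800·sin120.0°, 0.0000) = (-0.1400, 0.2425, 0.0000)
centre 3 = (0.1688·cos240.0°, 0.1688·sin240.0°, -0.1449) = (-0.0844, -0.1462, -0.1449)
|centre ₂|²−|centre ₁|² = 0.0001;  |centre ₃|²−|centre ₁|² = -0.0288
linear system: -0.8389x+0.4850y = 0.0001−-0.0262z; -0.7277x+-0.2924y = -0.0288−-0.3159z
det = 0.5982;  x = 0.0232+-0.2689z,  y = 0.0405+-0.4112z
sphere 1 gives Az²+Bz+C=0 with A=1.2414, B=0.0783, C=-0.0350;  B²−4AC=0.1797;  roots -0.2023, 0.1392;  negative root z = -0.2023
x = 0.0776, y = 0.1237

(0.0776, 0.1237, -0.2023)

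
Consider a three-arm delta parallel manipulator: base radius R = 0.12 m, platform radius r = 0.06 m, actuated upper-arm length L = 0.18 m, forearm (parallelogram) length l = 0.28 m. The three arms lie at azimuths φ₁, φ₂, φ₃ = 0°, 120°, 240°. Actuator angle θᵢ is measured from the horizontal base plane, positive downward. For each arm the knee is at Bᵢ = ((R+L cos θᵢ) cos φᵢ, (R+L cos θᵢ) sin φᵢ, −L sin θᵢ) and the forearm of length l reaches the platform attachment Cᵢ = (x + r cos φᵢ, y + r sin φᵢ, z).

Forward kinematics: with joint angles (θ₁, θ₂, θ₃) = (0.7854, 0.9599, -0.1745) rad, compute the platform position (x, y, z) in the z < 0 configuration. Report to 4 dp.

(-0.0432, -0.1246, -0.2260)

φ1=0.0°: virtual centre (0.1873, 0.0000, -0.1273), radius l
arm 2 at φ=120.0°: e+L cos θ2 = 0.1632;  centre 2 = (-0.0816, 0.1414, -0.1474)
centre 3 = (0.2373·cos240.0°, 0.2373·sin240.0°, 0.0313) = (-0.1186, -0.2055, 0.0313)
subtract pairs → two planes through P
linear system: -0.5378x+0.2828y = -0.0029−-0.0403z; -0.6118x+-0.4110y = 0.0060−0.3171z
det = 0.3940;  x = -0.0013+0.1855z,  y = -0.0127+0.4954z
sphere 1 gives Az²+Bz+C=0 with A=1.2798, B=0.1721, C=-0.0265;  B²−4AC=0.1652;  roots -0.2260, 0.0915;  negative root z = -0.2260
x = -0.0432, y = -0.1246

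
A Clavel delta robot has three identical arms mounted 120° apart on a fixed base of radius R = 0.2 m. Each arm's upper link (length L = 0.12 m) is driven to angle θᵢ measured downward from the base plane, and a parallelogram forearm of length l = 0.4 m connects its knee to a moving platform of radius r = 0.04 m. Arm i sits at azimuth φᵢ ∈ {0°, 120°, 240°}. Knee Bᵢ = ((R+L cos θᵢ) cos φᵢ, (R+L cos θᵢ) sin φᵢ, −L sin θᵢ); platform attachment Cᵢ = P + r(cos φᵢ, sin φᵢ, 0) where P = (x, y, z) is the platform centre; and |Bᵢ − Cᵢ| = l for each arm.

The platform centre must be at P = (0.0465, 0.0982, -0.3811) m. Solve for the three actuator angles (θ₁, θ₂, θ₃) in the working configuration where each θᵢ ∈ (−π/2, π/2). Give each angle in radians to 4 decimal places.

arm 1 (φ=0.0°): x'=0.0465, y'=0.0982
  A cos θ + B sin θ = C:  0.1135·cos θ + -0.3811·sin θ = -0.0923
  γ=atan2(-0.3811,0.1135)=-1.2813;  ψ=arccos(-0.2322)=1.8052;  θ1=γ+ψ≈0.5238
rotate P by −φ2: (0.0618, -0.0894, -0.3811)
  e−x'=0.0982;  (l²−L²−(e−x')²−y'²−z²)/2L = -0.0720
  γ=atan2(-0.3811,0.0982)=-1.3186;  ψ=arccos(-0.1828)=1.7547;  θ2=γ+ψ≈0.4361
rotate P by −φ3: (-0.1083, -0.0088, -0.3811)
  A=0.2683, B=-0.3811, C=(l²−L²−A²−y'²−z²)/(2L)=-0.2987
  γ=atan2(-0.3811,0.2683)=-0.9574;  ψ=arccos(-0.6410)=2.2666;  θ3=γ+ψ≈1.3092

θ₁ = 0.5238, θ₂ = 0.4361, θ₃ = 1.3092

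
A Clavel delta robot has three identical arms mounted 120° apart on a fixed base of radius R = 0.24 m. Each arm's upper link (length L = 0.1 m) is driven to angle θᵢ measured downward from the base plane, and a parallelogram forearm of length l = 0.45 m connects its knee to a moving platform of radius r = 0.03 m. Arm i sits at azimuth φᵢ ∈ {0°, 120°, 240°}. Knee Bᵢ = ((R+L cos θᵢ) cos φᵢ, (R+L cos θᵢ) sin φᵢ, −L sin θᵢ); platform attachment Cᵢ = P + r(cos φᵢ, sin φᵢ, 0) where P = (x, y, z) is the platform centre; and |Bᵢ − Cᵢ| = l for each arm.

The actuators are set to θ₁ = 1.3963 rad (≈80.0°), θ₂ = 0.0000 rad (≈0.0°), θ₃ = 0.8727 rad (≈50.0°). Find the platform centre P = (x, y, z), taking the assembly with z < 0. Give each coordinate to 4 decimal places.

(-0.0980, 0.0721, -0.4008)

centre 1 = (0.2274·cos0.0°, 0.2274·sin0.0°, -0.0985) = (0.2274, 0.0000, -0.0985)
centre 2 = (0.3100·cos120.0°, 0.3100·sin120.0°, 0.0000) = (-0.1550, 0.2685, 0.0000)
centre 3 = (0.2743·cos240.0°, 0.2743·sin240.0°, -0.0766) = (-0.1371, -0.2375, -0.0766)
eliminate P² terms by subtracting sphere 1 from 2 and 3
[-0.7647 0.5369 0.1970]·P = 0.0347;  [-0.7290 -0.4751 0.0437]·P = 0.0197
det = 0.7547;  x = -0.0359+0.1551z,  y = 0.0136+-0.1459z
sphere 1 gives Az²+Bz+C=0 with A=1.0454, B=0.1113, C=-0.1233;  B²−4AC=0.5281;  roots -0.4008, 0.2943;  negative root z = -0.4008
x = -0.0980, y = 0.0721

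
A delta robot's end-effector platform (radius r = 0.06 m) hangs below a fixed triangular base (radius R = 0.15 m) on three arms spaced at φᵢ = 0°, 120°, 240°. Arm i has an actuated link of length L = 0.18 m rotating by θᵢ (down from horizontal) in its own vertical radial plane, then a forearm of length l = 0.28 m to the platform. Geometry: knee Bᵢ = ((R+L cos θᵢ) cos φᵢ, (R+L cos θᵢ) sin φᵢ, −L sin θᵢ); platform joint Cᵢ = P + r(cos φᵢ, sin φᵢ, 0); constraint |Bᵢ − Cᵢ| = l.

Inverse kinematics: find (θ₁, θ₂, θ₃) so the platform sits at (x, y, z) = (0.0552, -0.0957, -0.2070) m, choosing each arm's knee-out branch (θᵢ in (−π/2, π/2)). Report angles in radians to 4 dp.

arm 1 (φ=0.0°): x'=0.0552, y'=-0.0957
  e−x'=0.0348;  (l²−L²−(e−x')²−y'²−z²)/2L = -0.0201
  √(A²+B²)=0.2099;  θ1 = -1.4042+1.6665 ≈ 0.2622
arm 2 (φ=120.0°): x'=-0.1105, y'=0.0000
  A=0.2005, B=-0.2070, C=(l²−L²−A²−y'²−z²)/(2L)=-0.1029
  √(A²+B²)=0.2882;  θ2 = -0.8014+1.9359 ≈ 1.1345
rotate P by −φ3: (0.0553, 0.0957, -0.2070)
  A=0.0347, B=-0.2070, C=(l²−L²−A²−y'²−z²)/(2L)=-0.0200
  γ=atan2(-0.2070,0.0347)=-1.4046;  ψ=arccos(-0.0953)=1.6663;  θ3=γ+ψ≈0.2617

θ₁ = 0.2622, θ₂ = 1.1345, θ₃ = 0.2617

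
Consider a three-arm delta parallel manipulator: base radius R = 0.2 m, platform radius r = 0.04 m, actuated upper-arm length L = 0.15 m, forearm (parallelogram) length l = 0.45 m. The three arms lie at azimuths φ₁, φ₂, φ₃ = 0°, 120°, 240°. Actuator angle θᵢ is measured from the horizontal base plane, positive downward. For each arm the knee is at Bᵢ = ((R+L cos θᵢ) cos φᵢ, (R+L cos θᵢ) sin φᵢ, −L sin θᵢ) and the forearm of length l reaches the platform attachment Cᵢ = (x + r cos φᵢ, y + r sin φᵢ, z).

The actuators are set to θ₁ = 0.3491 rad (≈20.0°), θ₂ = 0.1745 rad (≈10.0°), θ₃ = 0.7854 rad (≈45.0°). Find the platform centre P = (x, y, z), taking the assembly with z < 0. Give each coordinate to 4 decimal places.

(0.0213, 0.0779, -0.3952)

φ1=0.0°: virtual centre (0.3010, 0.0000, -0.0513), radius l
centre 2 = (0.3077·cos120.0°, 0.3077·sin120.0°, -0.0260) = (-0.1539, 0.2665, -0.0260)
arm 3 at φ=240.0°: ρ3 = 0.2661;  centre 3 = (-0.1330, -0.2304, -0.1061)
subtract pairs → two planes through P
plane₁₂: -0.9096x+0.5330y+0.0505z = 0.0022
det = 0.8818;  x = 0.0056+-0.0398z,  y = 0.0136+-0.1627z
sphere 1 gives Az²+Bz+C=0 with A=1.0281, B=0.1217, C=-0.1125;  B²−4AC=0.4773;  roots -0.3952, 0.2768;  negative root z = -0.3952
x = 0.0213, y = 0.0779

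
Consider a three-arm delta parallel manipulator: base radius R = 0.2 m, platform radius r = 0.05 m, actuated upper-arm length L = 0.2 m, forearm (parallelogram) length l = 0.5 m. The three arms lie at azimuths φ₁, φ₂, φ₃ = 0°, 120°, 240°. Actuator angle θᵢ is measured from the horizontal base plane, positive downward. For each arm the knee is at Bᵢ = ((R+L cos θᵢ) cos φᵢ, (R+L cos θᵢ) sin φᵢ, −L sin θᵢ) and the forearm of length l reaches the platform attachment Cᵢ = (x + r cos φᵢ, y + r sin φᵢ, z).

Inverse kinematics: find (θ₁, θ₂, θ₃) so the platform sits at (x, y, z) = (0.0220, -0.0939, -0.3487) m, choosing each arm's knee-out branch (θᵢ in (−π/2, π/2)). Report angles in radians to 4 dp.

arm 1 (φ=0.0°): x'=0.0220, y'=-0.0939
  A cos θ + B sin θ = C:  0.1280·cos θ + -0.3487·sin θ = 0.1580
  θ1 = atan2(B,A) + arccos(C/0.3715) = -0.0876
φ2=120.0° → target in arm frame (-0.0923, 0.0279)
  A=0.2423, B=-0.3487, C=(l²−L²−A²−y'²−z²)/(2L)=0.0723
  γ=atan2(-0.3487,0.2423)=-0.9635;  ψ=arccos(0.1702)=1.3997;  θ2=γ+ψ≈0.4363
φ3=240.0° → target in arm frame (0.0703, 0.0660)
  A=0.0797, B=-0.3487, C=(l²−L²−A²−y'²−z²)/(2L)=0.1943
  √(A²+B²)=0.3577;  θ3 = -1.3461+0.9967 ≈ -0.3495

θ₁ = -0.0876, θ₂ = 0.4363, θ₃ = -0.3495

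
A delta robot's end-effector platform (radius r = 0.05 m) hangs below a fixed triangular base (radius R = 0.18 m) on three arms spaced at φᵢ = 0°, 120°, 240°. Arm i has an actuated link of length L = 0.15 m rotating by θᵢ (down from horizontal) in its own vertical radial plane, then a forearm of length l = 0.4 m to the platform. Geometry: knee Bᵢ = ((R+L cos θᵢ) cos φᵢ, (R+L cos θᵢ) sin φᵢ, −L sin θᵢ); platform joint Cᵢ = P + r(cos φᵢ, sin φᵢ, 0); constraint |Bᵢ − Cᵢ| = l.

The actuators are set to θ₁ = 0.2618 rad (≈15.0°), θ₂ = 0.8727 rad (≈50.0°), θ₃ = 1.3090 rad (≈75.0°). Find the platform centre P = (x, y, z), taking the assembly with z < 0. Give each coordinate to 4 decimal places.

(0.1303, 0.0683, -0.4054)

φ1=0.0°: virtual centre (0.2749, 0.0000, -0.0388), radius l
φ2=120.0°: virtual centre (-0.1132, 0.1961, -0.1149), radius l
arm 3 at φ=240.0°: (R−r)+L cos θ3 = 0.1688;  centre 3 = (-0.0844, -0.1462, -0.1449)
|centre ₂|²−|centre ₁|² = -0.0126;  |centre ₃|²−|centre ₁|² = -0.0276
plane₁₂: -0.7762x+0.3922y+-0.1522z = -0.0126
det = 0.5088;  x = 0.0285+-0.2510z,  y = 0.0243+-0.1087z
quadratic in z: (1.0748)z²+(0.1960)z+(-0.0972)=0, √Δ=0.6755 → z ∈ {-0.4054, 0.2230}; z = -0.4054 (taking z<0)
x = 0.1303, y = 0.0683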